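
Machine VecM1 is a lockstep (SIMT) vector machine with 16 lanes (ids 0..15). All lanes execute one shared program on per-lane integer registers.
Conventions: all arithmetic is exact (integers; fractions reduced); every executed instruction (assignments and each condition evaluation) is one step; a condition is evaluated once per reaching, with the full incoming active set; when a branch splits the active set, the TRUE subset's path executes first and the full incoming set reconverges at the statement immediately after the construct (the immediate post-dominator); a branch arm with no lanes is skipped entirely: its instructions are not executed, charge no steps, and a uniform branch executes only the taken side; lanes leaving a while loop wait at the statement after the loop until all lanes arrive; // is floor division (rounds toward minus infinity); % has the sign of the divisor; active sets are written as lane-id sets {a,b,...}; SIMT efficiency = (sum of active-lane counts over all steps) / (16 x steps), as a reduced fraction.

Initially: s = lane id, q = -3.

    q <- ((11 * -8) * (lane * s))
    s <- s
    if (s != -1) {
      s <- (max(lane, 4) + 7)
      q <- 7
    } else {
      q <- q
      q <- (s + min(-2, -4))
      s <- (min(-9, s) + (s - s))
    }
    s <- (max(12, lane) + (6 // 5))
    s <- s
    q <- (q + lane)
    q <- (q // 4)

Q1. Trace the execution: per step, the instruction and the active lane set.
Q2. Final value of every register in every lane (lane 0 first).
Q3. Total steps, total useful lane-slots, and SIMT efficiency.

step 0: q <- ((11 * -8) * (lane * s)) {0,1,2,3,4,5,6,7,8,9,10,11,12,13,14,15}
step 1: s <- s                       {0,1,2,3,4,5,6,7,8,9,10,11,12,13,14,15}
step 2: eval (s != -1)               {0,1,2,3,4,5,6,7,8,9,10,11,12,13,14,15}
step 3: s <- (max(lane, 4) + 7)      {0,1,2,3,4,5,6,7,8,9,10,11,12,13,14,15}
step 4: q <- 7                       {0,1,2,3,4,5,6,7,8,9,10,11,12,13,14,15}
step 5: s <- (max(12, lane) + (6 // 5)) {0,1,2,3,4,5,6,7,8,9,10,11,12,13,14,15}
step 6: s <- s                       {0,1,2,3,4,5,6,7,8,9,10,11,12,13,14,15}
step 7: q <- (q + lane)              {0,1,2,3,4,5,6,7,8,9,10,11,12,13,14,15}
step 8: q <- (q // 4)                {0,1,2,3,4,5,6,7,8,9,10,11,12,13,14,15}

Answer: 9 steps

s: 13,13,13,13,13,13,13,13,13,13,13,13,13,14,15,16
q: 1,2,2,2,2,3,3,3,3,4,4,4,4,5,5,5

steps = 9; useful = 144; efficiency = 144/144 = 1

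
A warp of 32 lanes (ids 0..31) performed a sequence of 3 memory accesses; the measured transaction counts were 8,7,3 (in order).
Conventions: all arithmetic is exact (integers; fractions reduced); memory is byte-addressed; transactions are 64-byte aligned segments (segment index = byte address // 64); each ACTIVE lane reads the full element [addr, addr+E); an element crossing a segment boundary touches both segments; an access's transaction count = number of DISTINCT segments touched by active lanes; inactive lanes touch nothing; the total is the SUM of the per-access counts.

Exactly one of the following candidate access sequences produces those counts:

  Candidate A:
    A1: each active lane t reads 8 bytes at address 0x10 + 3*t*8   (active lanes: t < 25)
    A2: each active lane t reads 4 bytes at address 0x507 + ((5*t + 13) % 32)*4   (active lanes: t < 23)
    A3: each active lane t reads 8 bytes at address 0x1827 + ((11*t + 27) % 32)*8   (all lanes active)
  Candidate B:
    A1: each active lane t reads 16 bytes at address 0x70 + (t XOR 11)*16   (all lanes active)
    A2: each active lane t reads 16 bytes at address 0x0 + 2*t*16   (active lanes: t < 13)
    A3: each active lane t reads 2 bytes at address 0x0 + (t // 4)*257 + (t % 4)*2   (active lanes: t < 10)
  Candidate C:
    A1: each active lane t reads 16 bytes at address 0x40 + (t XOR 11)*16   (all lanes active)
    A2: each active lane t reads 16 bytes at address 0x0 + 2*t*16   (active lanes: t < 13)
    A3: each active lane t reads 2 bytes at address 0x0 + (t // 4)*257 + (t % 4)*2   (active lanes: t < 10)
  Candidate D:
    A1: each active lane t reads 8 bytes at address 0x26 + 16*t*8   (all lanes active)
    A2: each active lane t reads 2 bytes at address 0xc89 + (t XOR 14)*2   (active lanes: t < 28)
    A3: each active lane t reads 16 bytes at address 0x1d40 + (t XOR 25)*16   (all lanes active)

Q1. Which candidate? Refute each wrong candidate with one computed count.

A: A1 gives 10 transactions, not 8
B: A1 gives 9 transactions, not 8
D: A1 gives 32 transactions, not 8
C: all counts match (8,7,3)

Answer: C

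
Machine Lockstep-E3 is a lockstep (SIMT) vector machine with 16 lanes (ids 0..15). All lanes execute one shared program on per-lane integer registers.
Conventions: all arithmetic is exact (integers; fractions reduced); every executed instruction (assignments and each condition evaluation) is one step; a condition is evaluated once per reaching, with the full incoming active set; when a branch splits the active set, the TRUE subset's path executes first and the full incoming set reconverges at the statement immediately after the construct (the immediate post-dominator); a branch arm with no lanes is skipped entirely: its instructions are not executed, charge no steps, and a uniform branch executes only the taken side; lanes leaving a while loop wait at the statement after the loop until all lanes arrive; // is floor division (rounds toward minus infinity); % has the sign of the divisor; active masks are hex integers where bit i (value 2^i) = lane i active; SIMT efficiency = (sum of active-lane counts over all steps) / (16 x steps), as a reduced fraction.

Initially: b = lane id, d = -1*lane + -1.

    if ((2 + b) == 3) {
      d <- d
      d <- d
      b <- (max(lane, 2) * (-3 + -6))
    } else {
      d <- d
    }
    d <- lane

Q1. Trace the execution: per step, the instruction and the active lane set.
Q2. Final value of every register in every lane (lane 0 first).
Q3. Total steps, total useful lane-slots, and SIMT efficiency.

step 0: eval ((2 + b) == 3)          0xffff
step 1: d <- d                       0x0002
step 2: d <- d                       0x0002
step 3: b <- (max(lane, 2) * (-3 + -6)) 0x0002
step 4: d <- d                       0xfffd
step 5: d <- lane                    0xffff

Answer: 6 steps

b: 0,-18,2,3,4,5,6,7,8,9,10,11,12,13,14,15
d: 0,1,2,3,4,5,6,7,8,9,10,11,12,13,14,15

steps = 6; useful = 50; efficiency = 50/96 = 25/48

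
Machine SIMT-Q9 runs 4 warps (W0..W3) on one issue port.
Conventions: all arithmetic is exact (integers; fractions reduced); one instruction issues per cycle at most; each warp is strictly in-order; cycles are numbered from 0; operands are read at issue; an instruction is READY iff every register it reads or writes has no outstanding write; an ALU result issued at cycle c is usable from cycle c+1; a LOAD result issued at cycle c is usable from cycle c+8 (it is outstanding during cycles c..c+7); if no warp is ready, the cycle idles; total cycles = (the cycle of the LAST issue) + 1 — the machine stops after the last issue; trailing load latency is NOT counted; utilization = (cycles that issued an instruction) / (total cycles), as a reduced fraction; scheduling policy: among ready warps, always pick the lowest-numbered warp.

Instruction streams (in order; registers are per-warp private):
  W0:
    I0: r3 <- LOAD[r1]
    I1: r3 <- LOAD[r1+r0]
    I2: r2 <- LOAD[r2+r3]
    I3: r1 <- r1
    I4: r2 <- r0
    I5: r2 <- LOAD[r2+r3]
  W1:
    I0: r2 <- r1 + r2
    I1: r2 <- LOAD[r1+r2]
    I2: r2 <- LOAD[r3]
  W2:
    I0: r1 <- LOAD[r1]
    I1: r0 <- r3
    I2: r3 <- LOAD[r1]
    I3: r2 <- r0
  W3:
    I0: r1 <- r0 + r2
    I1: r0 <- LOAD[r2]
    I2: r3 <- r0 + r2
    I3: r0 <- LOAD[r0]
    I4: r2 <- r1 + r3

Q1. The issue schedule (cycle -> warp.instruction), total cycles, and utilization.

cycle 0: W0.I0
cycle 1: W1.I0
cycle 2: W1.I1
cycle 3: W2.I0
cycle 4: W2.I1
cycle 5: W3.I0
cycle 6: W3.I1
cycle 7: idle
cycle 8: W0.I1
cycle 9: idle
cycle 10: W1.I2
cycle 11: W2.I2
cycle 12: W2.I3
cycle 13: idle
cycle 14: W3.I2
cycle 15: W3.I3
cycle 16: W0.I2
cycle 17: W0.I3
cycle 18: W3.I4
cycle 19: idle
cycle 20: idle
cycle 21: idle
cycle 22: idle
cycle 23: idle
cycle 24: W0.I4
cycle 25: W0.I5

Answer: 26 cycles, utilization 9/13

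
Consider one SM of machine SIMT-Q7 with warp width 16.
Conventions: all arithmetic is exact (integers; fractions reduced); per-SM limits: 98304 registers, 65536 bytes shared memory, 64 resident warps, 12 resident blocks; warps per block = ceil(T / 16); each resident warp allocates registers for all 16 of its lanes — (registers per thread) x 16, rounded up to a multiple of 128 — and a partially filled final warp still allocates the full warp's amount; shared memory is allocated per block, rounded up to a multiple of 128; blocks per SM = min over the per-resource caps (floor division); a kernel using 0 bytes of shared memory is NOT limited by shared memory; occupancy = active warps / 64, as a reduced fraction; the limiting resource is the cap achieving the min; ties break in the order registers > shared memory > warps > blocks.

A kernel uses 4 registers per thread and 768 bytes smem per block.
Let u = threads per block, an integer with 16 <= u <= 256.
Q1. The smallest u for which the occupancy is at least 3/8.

Answer: u = 17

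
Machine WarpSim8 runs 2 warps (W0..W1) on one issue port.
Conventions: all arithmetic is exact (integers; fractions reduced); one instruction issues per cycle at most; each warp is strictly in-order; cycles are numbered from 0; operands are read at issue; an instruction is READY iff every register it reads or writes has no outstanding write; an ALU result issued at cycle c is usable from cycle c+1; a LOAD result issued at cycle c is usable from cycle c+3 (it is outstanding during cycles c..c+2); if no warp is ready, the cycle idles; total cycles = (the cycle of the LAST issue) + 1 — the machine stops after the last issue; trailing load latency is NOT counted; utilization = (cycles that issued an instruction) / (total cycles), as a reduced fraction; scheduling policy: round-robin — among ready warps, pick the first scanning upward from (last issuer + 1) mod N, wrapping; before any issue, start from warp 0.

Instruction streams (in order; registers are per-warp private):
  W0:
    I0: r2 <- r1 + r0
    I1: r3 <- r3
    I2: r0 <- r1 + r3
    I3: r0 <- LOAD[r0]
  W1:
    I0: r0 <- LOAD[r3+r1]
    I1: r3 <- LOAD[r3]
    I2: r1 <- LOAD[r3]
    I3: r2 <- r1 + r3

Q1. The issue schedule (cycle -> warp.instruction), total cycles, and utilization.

cycle 0: W0.I0
cycle 1: W1.I0
cycle 2: W0.I1
cycle 3: W1.I1
cycle 4: W0.I2
cycle 5: W0.I3
cycle 6: W1.I2
cycle 7: idle
cycle 8: idle
cycle 9: W1.I3

Answer: 10 cycles, utilization 4/5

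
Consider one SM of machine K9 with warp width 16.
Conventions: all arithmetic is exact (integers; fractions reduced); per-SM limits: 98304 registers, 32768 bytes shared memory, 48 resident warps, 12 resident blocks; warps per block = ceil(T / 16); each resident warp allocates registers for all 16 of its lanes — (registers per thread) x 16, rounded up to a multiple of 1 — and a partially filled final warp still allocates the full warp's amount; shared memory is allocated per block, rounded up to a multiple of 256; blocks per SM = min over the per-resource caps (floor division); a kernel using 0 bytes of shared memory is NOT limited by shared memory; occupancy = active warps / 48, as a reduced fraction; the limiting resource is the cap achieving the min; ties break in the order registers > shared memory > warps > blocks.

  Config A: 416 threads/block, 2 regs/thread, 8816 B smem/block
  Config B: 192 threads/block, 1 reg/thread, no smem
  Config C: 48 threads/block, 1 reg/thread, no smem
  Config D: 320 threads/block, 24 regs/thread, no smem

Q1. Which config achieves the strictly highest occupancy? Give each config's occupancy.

occupancies: A 13/24, B 1, C 3/4, D 5/6

Answer: B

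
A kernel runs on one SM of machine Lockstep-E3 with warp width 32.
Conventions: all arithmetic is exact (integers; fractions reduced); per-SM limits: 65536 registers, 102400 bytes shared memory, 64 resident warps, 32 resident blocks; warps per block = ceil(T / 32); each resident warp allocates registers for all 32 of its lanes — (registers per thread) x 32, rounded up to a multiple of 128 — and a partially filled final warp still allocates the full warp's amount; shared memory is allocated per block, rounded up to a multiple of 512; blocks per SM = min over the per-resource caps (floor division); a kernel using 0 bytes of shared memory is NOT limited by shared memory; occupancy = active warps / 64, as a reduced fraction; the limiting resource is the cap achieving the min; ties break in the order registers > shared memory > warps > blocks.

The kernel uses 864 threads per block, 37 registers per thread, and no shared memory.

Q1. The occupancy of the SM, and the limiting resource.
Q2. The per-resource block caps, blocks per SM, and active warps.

Answer: occupancy 27/64, limited by registers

registers: 1 block
shared memory: no limit (kernel uses none)
warps: 2 blocks
blocks: 32 blocks

Answer: 1 block, 27 active warps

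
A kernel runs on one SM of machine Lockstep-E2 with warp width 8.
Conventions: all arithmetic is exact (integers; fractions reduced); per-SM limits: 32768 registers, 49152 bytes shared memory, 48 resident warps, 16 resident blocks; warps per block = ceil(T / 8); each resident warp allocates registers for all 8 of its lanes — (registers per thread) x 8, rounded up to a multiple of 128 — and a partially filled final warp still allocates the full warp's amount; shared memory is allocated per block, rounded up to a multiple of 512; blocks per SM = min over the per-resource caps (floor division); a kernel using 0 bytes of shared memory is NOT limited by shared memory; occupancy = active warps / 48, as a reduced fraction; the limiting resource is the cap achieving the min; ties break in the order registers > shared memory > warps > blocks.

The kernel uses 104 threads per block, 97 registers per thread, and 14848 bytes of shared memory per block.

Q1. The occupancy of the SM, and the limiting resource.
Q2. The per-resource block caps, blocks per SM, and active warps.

Answer: occupancy 13/24, limited by registers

registers: 2 blocks
shared memory: 3 blocks
warps: 3 blocks
blocks: 16 blocks

Answer: 2 blocks, 26 active warps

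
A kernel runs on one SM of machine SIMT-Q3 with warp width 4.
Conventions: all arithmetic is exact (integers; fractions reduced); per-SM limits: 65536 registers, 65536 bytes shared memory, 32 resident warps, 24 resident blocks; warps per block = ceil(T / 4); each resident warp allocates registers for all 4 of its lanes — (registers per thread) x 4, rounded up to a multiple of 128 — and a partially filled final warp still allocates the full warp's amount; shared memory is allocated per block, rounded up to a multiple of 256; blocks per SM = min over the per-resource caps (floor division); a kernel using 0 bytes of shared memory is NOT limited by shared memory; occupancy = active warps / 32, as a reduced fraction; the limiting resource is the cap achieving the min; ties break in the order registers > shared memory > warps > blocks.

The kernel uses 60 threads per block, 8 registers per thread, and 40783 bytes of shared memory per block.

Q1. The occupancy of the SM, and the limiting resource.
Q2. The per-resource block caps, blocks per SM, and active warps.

Answer: occupancy 15/32, limited by shared memory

registers: 34 blocks
shared memory: 1 block
warps: 2 blocks
blocks: 24 blocks

Answer: 1 block, 15 active warps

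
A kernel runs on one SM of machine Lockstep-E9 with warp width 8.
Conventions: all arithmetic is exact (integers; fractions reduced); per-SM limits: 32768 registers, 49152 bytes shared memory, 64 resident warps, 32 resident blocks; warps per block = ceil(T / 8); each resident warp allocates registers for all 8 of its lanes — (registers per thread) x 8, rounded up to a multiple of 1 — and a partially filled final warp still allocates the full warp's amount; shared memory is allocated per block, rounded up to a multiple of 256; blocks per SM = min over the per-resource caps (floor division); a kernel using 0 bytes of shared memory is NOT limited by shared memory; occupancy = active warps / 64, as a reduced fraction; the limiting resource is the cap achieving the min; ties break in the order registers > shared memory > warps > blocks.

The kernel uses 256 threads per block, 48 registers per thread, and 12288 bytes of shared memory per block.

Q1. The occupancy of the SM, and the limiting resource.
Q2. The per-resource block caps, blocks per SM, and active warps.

Answer: occupancy 1, limited by registers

registers: 2 blocks
shared memory: 4 blocks
warps: 2 blocks
blocks: 32 blocks

Answer: 2 blocks, 64 active warps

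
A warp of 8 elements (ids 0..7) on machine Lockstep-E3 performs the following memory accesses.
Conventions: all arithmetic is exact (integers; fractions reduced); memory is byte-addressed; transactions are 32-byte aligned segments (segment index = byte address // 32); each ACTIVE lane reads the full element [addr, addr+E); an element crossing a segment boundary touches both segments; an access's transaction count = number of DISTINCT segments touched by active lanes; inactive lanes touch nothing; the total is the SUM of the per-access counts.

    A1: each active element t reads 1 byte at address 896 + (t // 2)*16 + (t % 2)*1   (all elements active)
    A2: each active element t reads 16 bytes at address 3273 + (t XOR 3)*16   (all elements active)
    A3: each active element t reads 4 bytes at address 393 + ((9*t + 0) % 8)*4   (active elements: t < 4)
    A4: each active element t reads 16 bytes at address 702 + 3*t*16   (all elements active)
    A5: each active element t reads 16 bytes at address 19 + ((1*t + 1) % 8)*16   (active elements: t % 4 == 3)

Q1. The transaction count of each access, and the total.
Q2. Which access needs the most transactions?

A1: 2 transactions
A2: 5 transactions
A3: 1 transaction
A4: 12 transactions
A5: 4 transactions

Answer: 2,5,1,12,4; total 24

Answer: A4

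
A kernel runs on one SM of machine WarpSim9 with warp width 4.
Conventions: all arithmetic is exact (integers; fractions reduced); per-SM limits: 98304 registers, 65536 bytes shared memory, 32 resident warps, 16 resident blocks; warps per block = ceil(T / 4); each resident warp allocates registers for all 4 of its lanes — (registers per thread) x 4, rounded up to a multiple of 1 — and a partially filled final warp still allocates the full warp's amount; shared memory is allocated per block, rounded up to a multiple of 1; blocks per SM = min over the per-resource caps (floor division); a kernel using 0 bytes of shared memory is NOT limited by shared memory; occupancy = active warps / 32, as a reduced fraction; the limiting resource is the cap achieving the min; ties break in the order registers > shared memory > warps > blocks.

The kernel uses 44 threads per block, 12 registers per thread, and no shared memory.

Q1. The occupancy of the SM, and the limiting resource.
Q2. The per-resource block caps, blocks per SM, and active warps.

Answer: occupancy 11/16, limited by warps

registers: 186 blocks
shared memory: no limit (kernel uses none)
warps: 2 blocks
blocks: 16 blocks

Answer: 2 blocks, 22 active warps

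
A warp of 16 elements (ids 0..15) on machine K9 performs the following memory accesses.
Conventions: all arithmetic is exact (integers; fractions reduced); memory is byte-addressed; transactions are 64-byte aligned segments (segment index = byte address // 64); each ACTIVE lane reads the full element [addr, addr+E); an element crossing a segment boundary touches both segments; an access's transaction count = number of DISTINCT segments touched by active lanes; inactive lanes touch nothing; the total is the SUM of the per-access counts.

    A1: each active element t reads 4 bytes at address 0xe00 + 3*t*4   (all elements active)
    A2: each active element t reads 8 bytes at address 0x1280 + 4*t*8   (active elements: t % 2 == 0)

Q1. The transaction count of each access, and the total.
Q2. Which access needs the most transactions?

A1: 3 transactions
A2: 8 transactions

Answer: 3,8; total 11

Answer: A2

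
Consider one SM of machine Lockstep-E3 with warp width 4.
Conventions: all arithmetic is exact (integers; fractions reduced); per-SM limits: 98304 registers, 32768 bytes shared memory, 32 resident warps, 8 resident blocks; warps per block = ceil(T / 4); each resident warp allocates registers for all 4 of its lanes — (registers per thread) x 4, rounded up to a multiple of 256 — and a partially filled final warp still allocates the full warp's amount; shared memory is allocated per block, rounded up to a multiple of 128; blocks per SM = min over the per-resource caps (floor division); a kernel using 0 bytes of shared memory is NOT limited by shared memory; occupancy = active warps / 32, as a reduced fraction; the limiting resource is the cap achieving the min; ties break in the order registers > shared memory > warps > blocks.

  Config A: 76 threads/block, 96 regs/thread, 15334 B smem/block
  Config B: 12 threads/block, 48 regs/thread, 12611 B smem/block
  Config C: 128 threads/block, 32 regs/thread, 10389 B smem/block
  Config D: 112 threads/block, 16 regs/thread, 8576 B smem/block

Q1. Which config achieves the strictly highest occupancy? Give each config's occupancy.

occupancies: A 19/32, B 3/16, C 1, D 7/8

Answer: C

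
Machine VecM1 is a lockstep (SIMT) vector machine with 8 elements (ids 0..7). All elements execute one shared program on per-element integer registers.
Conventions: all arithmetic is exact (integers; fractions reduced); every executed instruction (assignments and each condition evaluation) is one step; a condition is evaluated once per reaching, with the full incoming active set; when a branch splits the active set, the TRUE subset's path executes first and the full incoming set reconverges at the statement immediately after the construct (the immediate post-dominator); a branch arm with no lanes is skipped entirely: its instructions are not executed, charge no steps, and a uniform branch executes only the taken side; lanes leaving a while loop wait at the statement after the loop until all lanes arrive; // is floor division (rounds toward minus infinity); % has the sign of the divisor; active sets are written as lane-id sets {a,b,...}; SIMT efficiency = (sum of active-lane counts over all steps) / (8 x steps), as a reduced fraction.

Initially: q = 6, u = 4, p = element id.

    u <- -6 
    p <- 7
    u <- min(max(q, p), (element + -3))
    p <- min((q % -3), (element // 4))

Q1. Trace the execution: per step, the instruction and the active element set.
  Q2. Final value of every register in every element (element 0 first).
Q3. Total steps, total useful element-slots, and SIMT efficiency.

step 0: u <- -6                      {0,1,2,3,4,5,6,7}
step 1: p <- 7                       {0,1,2,3,4,5,6,7}
step 2: u <- min(max(q, p), (element + -3)) {0,1,2,3,4,5,6,7}
step 3: p <- min((q % -3), (element // 4)) {0,1,2,3,4,5,6,7}

Answer: 4 steps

q: 6,6,6,6,6,6,6,6
u: -3,-2,-1,0,1,2,3,4
p: 0,0,0,0,0,0,0,0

steps = 4; useful = 32; efficiency = 32/32 = 1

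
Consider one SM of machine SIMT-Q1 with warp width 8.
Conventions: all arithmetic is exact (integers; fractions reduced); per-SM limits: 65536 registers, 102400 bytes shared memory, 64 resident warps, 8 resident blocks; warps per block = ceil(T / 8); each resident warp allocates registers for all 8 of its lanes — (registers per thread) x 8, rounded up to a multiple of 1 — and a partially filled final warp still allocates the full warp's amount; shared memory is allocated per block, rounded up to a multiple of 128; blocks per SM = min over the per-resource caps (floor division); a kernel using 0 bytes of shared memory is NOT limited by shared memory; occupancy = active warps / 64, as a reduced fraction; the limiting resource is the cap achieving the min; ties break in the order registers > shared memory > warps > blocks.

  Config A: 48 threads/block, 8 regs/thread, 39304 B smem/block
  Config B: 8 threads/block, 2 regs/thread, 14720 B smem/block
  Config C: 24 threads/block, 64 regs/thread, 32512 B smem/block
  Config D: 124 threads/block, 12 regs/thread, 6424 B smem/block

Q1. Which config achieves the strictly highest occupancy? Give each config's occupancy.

occupancies: A 3/16, B 3/32, C 9/64, D 1

Answer: D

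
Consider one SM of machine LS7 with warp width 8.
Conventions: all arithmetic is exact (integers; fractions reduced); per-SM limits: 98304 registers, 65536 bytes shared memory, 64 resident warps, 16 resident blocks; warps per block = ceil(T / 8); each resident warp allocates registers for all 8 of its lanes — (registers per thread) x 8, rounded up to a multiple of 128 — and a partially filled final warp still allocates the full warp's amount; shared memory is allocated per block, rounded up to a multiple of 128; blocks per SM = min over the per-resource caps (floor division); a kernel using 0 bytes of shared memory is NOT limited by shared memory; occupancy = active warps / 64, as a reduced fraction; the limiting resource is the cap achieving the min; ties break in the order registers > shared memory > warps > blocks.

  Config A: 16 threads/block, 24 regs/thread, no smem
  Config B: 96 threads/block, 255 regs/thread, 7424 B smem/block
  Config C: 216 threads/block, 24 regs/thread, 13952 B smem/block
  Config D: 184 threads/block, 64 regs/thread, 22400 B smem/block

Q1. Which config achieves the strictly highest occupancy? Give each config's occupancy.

occupancies: A 1/2, B 3/4, C 27/32, D 23/32

Answer: C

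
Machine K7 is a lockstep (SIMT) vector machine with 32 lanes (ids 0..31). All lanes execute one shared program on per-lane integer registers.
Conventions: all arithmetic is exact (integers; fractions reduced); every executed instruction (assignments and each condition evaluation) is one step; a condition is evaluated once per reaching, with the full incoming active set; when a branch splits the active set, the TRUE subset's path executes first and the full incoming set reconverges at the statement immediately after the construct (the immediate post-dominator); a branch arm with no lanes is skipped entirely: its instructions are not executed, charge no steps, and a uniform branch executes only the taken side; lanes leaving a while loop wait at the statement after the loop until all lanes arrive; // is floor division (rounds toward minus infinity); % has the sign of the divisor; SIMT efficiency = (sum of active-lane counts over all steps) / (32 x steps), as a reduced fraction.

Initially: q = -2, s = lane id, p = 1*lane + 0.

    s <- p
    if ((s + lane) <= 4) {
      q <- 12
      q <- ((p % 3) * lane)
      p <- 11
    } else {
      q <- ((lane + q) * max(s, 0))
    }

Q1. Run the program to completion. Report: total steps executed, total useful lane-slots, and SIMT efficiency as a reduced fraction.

Answer: 6 steps, 102 useful, 17/32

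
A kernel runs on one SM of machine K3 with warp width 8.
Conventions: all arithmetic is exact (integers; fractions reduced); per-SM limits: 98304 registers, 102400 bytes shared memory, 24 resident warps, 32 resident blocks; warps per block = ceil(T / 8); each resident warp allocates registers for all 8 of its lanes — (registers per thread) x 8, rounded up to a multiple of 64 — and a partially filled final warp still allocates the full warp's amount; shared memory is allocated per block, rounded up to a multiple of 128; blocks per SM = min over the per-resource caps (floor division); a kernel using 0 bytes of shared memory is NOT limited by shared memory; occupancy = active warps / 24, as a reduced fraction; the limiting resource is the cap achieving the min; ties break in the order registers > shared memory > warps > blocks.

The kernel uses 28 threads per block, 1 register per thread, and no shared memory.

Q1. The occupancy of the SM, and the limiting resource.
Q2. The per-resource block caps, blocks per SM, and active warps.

Answer: occupancy 1, limited by warps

registers: 384 blocks
shared memory: no limit (kernel uses none)
warps: 6 blocks
blocks: 32 blocks

Answer: 6 blocks, 24 active warps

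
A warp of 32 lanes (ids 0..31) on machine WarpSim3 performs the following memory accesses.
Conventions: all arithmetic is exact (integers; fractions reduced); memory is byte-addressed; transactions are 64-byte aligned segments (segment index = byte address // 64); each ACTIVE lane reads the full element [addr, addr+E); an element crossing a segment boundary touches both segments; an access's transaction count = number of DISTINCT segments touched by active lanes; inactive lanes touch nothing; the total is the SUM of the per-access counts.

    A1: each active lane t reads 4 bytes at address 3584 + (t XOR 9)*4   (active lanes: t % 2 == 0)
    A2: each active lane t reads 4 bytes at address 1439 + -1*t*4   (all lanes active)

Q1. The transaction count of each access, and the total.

A1: 2 transactions
A2: 3 transactions

Answer: 2,3; total 5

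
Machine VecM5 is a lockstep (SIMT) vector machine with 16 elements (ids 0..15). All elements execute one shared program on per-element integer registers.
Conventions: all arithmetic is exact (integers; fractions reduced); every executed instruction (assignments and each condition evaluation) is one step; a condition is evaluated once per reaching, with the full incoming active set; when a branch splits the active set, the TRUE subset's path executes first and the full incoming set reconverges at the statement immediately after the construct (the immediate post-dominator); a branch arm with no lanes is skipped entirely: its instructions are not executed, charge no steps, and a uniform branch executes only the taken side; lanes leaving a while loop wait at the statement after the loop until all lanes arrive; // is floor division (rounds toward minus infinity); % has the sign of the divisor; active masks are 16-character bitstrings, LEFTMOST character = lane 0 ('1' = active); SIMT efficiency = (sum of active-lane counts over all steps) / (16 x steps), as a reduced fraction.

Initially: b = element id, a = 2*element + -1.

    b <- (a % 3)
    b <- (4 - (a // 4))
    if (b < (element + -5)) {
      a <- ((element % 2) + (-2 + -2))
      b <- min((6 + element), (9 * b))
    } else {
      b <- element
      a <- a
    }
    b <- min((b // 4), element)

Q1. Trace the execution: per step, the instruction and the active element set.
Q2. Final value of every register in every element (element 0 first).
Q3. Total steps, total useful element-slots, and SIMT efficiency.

step 0: b <- (a % 3)                 1111111111111111
step 1: b <- (4 - (a // 4))          1111111111111111
step 2: eval (b < (element + -5))    1111111111111111
step 3: a <- ((element % 2) + (-2 + -2)) 0000000111111111
step 4: b <- min((6 + element), (9 * b)) 0000000111111111
step 5: b <- element                 1111111000000000
step 6: a <- a                       1111111000000000
step 7: b <- min((b // 4), element)  1111111111111111

Answer: 8 steps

b: 0,0,0,0,1,1,1,2,2,0,0,-3,-3,-5,-5,-7
a: -1,1,3,5,7,9,11,-3,-4,-3,-4,-3,-4,-3,-4,-3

steps = 8; useful = 96; efficiency = 96/128 = 3/4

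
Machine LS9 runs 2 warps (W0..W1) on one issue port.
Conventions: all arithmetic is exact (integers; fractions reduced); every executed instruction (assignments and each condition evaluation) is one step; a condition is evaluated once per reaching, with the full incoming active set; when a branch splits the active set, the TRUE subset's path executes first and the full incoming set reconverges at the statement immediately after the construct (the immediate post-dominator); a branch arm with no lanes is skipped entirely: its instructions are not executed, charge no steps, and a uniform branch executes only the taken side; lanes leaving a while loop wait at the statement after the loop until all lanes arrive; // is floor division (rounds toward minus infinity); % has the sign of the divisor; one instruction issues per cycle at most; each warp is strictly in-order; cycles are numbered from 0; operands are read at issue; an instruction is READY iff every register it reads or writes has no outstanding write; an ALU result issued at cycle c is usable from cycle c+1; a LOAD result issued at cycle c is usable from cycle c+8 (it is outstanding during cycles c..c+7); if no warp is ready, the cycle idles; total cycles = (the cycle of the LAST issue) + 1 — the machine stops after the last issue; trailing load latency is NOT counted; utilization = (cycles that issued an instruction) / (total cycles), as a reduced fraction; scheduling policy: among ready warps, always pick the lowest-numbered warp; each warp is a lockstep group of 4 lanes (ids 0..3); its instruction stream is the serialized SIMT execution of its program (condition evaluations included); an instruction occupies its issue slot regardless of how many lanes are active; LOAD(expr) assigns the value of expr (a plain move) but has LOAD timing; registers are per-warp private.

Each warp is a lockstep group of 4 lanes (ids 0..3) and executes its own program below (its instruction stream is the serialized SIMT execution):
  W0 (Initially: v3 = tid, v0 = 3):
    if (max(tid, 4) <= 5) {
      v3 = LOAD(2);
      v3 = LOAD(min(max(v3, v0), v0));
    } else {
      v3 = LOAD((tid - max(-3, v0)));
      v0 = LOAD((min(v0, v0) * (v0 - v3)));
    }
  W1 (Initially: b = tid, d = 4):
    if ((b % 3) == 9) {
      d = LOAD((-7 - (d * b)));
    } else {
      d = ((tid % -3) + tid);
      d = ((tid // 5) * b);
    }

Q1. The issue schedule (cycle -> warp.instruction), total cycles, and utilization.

cycle 0: W0.I0
cycle 1: W0.I1
cycle 2: W1.I0
cycle 3: W1.I1
cycle 4: W1.I2
cycle 5: idle
cycle 6: idle
cycle 7: idle
cycle 8: idle
cycle 9: W0.I2

Answer: 10 cycles, utilization 3/5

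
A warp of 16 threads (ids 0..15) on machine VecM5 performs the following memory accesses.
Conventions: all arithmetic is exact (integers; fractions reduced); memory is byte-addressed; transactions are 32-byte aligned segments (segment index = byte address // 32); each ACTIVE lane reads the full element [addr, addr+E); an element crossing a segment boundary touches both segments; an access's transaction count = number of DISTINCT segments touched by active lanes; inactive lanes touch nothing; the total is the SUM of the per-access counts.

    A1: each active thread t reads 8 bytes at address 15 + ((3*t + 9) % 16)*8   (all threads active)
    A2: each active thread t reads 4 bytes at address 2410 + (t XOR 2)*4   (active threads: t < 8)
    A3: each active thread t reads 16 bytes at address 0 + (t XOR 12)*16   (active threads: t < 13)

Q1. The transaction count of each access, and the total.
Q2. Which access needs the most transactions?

A1: 5 transactions
A2: 2 transactions
A3: 7 transactions

Answer: 5,2,7; total 14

Answer: A3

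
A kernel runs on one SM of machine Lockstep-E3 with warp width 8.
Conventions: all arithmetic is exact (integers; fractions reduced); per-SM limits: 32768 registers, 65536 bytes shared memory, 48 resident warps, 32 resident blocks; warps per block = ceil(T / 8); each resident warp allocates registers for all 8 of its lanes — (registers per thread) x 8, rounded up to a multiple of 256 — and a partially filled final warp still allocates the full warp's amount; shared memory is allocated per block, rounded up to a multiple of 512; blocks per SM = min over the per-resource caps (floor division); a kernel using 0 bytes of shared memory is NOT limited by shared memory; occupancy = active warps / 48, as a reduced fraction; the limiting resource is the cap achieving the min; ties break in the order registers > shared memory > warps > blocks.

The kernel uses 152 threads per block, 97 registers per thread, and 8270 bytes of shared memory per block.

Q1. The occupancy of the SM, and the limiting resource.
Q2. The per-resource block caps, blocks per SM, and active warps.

Answer: occupancy 19/48, limited by registers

registers: 1 block
shared memory: 7 blocks
warps: 2 blocks
blocks: 32 blocks

Answer: 1 block, 19 active warps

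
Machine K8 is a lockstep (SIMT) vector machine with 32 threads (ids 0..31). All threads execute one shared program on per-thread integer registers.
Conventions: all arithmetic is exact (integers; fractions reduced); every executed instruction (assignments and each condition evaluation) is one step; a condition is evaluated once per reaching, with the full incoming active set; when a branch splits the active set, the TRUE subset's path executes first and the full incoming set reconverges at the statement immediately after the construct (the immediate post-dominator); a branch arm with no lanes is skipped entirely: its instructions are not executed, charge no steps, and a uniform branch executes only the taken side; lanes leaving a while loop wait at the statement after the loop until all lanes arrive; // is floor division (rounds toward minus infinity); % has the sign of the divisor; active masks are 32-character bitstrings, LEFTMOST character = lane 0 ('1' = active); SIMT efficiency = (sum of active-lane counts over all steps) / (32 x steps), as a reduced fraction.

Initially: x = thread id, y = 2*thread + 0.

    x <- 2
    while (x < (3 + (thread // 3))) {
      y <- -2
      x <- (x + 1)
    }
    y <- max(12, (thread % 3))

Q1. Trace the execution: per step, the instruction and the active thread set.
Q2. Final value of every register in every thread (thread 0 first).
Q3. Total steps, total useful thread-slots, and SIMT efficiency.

step 0: x <- 2                       11111111111111111111111111111111
step 1: eval (x < (3 + (thread // 3))) 11111111111111111111111111111111
step 2: y <- -2                      11111111111111111111111111111111
step 3: x <- (x + 1)                 11111111111111111111111111111111
step 4: eval (x < (3 + (thread // 3))) 11111111111111111111111111111111
step 5: y <- -2                      00011111111111111111111111111111
step 6: x <- (x + 1)                 00011111111111111111111111111111
step 7: eval (x < (3 + (thread // 3))) 00011111111111111111111111111111
step 8: y <- -2                      00000011111111111111111111111111
step 9: x <- (x + 1)                 00000011111111111111111111111111
step 10: eval (x < (3 + (thread // 3))) 00000011111111111111111111111111
step 11: y <- -2                      00000000011111111111111111111111
step 12: x <- (x + 1)                 00000000011111111111111111111111
step 13: eval (x < (3 + (thread // 3))) 00000000011111111111111111111111
step 14: y <- -2                      00000000000011111111111111111111
step 15: x <- (x + 1)                 00000000000011111111111111111111
step 16: eval (x < (3 + (thread // 3))) 00000000000011111111111111111111
step 17: y <- -2                      00000000000000011111111111111111
step 18: x <- (x + 1)                 00000000000000011111111111111111
step 19: eval (x < (3 + (thread // 3))) 00000000000000011111111111111111
step 20: y <- -2                      00000000000000000011111111111111
step 21: x <- (x + 1)                 00000000000000000011111111111111
step 22: eval (x < (3 + (thread // 3))) 00000000000000000011111111111111
step 23: y <- -2                      00000000000000000000011111111111
step 24: x <- (x + 1)                 00000000000000000000011111111111
step 25: eval (x < (3 + (thread // 3))) 00000000000000000000011111111111
step 26: y <- -2                      00000000000000000000000011111111
step 27: x <- (x + 1)                 00000000000000000000000011111111
step 28: eval (x < (3 + (thread // 3))) 00000000000000000000000011111111
step 29: y <- -2                      00000000000000000000000000011111
step 30: x <- (x + 1)                 00000000000000000000000000011111
step 31: eval (x < (3 + (thread // 3))) 00000000000000000000000000011111
step 32: y <- -2                      00000000000000000000000000000011
step 33: x <- (x + 1)                 00000000000000000000000000000011
step 34: eval (x < (3 + (thread // 3))) 00000000000000000000000000000011
step 35: y <- max(12, (thread % 3))   11111111111111111111111111111111

Answer: 36 steps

x: 3,3,3,4,4,4,5,5,5,6,6,6,7,7,7,8,8,8,9,9,9,10,10,10,11,11,11,12,12,12,13,13
y: 12,12,12,12,12,12,12,12,12,12,12,12,12,12,12,12,12,12,12,12,12,12,12,12,12,12,12,12,12,12,12,12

steps = 36; useful = 657; efficiency = 657/1152 = 73/128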